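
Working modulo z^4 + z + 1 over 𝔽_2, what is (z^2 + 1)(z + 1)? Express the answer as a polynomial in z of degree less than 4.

Multiply in 𝔽_2[z]: (z^2 + 1)·(z + 1) = z^3 + z^2 + z + 1.
Reduced: z^3 + z^2 + z + 1.

z^3 + z^2 + z + 1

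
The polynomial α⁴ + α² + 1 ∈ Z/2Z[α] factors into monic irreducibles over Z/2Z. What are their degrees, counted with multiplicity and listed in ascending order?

Write h(α) = α⁴ + α² + 1.
Roots in Z/2Z: h(0) = 1; h(1) = 1.
Complete factorization: h(α) = (α² + α + 1)^2.
Factor degrees with multiplicity: 2 + 2 = 4.

2, 2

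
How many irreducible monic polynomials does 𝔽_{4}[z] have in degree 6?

Gauss's count: N_{4}(6) = (1/6) Σ_{d|6} μ(6/d)·4^d.
Divisors of 6: 1, 2, 3, 6; μ(6/d) for each: 1, -1, -1, 1.
Σ = 4^1 − 4^2 − 4^3 + 4^6 = 4020.
N = 4020/6 = 670.

670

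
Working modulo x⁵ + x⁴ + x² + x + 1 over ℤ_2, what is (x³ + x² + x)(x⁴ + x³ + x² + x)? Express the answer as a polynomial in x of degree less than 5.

Multiply in ℤ_2[x]: (x³ + x² + x)·(x⁴ + x³ + x² + x) = x⁷ + x⁵ + x⁴ + x².
Reduce using x⁵ ≡ x⁴ + x² + x + 1 (mod x⁵ + x⁴ + x² + x + 1).
Reduced: x² + x.

x^2 + x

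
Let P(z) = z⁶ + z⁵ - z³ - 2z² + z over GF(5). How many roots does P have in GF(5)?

3

Evaluate at each of the 5 elements of GF(5):
P(0) = 0 → root; P(1) = 0 → root; P(2) = 2; P(3) = 0 → root; P(4) = 3.
Roots: {0, 1, 3}.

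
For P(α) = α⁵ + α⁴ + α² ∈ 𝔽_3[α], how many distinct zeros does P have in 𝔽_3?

Evaluate at each of the 3 elements of 𝔽_3:
P(0) = 0 → root; P(1) = 0 → root; P(2) = 1.
Roots: {0, 1}.

2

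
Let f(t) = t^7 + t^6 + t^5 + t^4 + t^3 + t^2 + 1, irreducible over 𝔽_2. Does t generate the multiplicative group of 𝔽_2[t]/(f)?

Yes

|GF(2^7)^×| = 2^7 − 1 = 127. Prime factorization: 127 = 127.
f is primitive ⇔ t has order 127 in GF(2)[t]/(f), i.e. t^(127/q) ≠ 1 for each prime q | 127.
t^(1) mod f = t.
None equal 1, so t has full order 127; f is primitive.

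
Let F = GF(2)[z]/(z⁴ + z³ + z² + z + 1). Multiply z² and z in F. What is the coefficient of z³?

1

Multiply in GF(2)[z]: (z²)·(z) = z³.
Reduced: z³.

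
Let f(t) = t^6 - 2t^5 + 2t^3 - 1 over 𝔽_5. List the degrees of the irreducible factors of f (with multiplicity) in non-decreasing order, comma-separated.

Roots in 𝔽_5: f(0) = 4; f(1) = 0 → root; f(2) = 0 → root; f(3) = 1; f(4) = 0 → root.
Linear factors from roots: (t - 1), (t - 2), (t + 1).
Complete factorization: f(t) = (t - 2)·(t - 1)·(t + 1)^2·(t^2 - t + 2).
Factor degrees with multiplicity: 1 + 1 + 1 + 1 + 2 = 6.

1, 1, 1, 1, 2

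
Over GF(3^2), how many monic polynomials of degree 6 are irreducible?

88440

By the necklace-counting formula, N_9(6) = (1/6) Σ_{d|6} μ(6/d)·9^d.
Divisors of 6: 1, 2, 3, 6; μ(6/d) for each: 1, -1, -1, 1.
Σ = 9^1 − 9^2 − 9^3 + 9^6 = 530640.
N = 530640/6 = 88440.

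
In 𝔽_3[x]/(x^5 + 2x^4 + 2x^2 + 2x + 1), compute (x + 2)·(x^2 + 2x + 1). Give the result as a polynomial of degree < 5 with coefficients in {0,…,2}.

Multiply in 𝔽_3[x]: (x + 2)·(x^2 + 2x + 1) = x^3 + x^2 + 2x + 2.
Reduced: x^3 + x^2 + 2x + 2.

x^3 + x^2 + 2x + 2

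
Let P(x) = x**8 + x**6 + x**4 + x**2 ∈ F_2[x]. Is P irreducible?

Check for roots in F_2: P(0) = 0 → root; P(1) = 0 → root.
P(0) = 0, so (x) divides P(x); P is reducible.

No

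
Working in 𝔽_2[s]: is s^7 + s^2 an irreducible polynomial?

Write g(s) = s^7 + s^2.
Check for roots in 𝔽_2: g(0) = 0 → root; g(1) = 0 → root.
g(0) = 0, so (s) divides g(s); g is reducible.

No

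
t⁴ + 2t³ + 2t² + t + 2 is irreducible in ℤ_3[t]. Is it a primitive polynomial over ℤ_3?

Write f(t) = t⁴ + 2t³ + 2t² + t + 2.
|GF(3^4)^×| = 3^4 − 1 = 80. Prime factorization: 80 = 2^4·5.
f is primitive ⇔ t has order 80 in GF(3)[t]/(f), i.e. t^(80/q) ≠ 1 for each prime q | 80.
t^(40) mod f = 2.
t^(16) mod f = t² + 2t.
None equal 1, so t has full order 80; f is primitive.

Yes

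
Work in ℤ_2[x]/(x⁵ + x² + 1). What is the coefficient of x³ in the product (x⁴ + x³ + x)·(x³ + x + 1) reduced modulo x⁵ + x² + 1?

0

Multiply in ℤ_2[x]: (x⁴ + x³ + x)·(x³ + x + 1) = x⁷ + x⁶ + x⁵ + x⁴ + x³ + x² + x.
Reduce using x⁵ ≡ x² + 1 (mod x⁵ + x² + 1).
Reduced: x² + 1.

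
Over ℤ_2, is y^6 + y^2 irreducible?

Write g(y) = y^6 + y^2.
Check for roots in ℤ_2: g(0) = 0 → root; g(1) = 0 → root.
g(0) = 0, so (y) divides g(y); g is reducible.

No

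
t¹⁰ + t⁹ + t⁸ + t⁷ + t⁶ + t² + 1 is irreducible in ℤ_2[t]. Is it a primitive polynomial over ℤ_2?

No

Write f(t) = t¹⁰ + t⁹ + t⁸ + t⁷ + t⁶ + t² + 1.
|GF(2^10)^×| = 2^10 − 1 = 1023. Prime factorization: 1023 = 3·11·31.
f is primitive ⇔ t has order 1023 in GF(2)[t]/(f), i.e. t^(1023/q) ≠ 1 for each prime q | 1023.
t^(341) mod f = 1
t^(93) mod f = t⁷ + t⁶ + t⁵ + t⁴ + 1.
t^(33) mod f = t⁷ + t³ + t² + t.
Since t^(341) = 1, the order of t divides 341 < 1023; not primitive.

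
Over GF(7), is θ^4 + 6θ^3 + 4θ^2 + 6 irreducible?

Write m(θ) = θ^4 + 6θ^3 + 4θ^2 + 6.
Check for roots in GF(7): m(0) = 6; m(1) = 3; m(2) = 2; m(3) = 5; m(4) = 3; m(5) = 4; m(6) = 5.
No roots, so no linear factors.
Degree-2 irreducible divisors: test the 21 monic irreducibles of degree 2 over GF(7).
None of them divide m (all give nonzero remainder).
No irreducible factor of degree ≤ 2 exists, so m is irreducible over GF(7).

Yes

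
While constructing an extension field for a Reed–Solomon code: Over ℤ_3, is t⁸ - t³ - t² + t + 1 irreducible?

Write g(t) = t⁸ - t³ - t² + t + 1.
Check for roots in ℤ_3: g(0) = 1; g(1) = 1; g(2) = 1.
No roots, so no linear factors.
Monic irreducibles of degree 2 over GF(3): t² + 1, t² + t - 1, t² - t - 1.
None of them divide g (all give nonzero remainder).
Degree-3 irreducible divisors: test the 8 monic irreducibles of degree 3 over GF(3).
None of them divide g (all give nonzero remainder).
Degree-4 irreducible divisors: test the 18 monic irreducibles of degree 4 over GF(3).
None of them divide g (all give nonzero remainder).
No irreducible factor of degree ≤ 4 exists, so g is irreducible over GF(3).

Yes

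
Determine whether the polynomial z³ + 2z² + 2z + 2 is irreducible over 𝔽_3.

Yes

Write f(z) = z³ + 2z² + 2z + 2.
Check for roots in 𝔽_3: f(0) = 2; f(1) = 1; f(2) = 1.
No roots. A degree-3 polynomial over a field with no linear factor is irreducible.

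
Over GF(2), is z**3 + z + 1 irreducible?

Write h(z) = z**3 + z + 1.
Check for roots in GF(2): h(0) = 1; h(1) = 1.
No roots. A degree-3 polynomial over a field with no linear factor is irreducible.

Yes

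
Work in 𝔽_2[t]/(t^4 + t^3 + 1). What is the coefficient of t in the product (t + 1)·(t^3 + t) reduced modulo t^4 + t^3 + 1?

1

Multiply in 𝔽_2[t]: (t + 1)·(t^3 + t) = t^4 + t^3 + t^2 + t.
Reduce using t^4 ≡ t^3 + 1 (mod t^4 + t^3 + 1).
Reduced: t^2 + t + 1.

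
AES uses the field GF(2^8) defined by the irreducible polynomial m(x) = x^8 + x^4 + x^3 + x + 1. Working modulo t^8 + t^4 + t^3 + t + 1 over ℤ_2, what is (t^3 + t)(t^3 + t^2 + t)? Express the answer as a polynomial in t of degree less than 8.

t^6 + t^5 + t^3 + t^2

Multiply in ℤ_2[t]: (t^3 + t)·(t^3 + t^2 + t) = t^6 + t^5 + t^3 + t^2.
Reduced: t^6 + t^5 + t^3 + t^2.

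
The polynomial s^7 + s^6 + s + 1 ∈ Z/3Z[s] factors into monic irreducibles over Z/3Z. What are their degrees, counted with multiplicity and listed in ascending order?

1, 2, 2, 2

Write h(s) = s^7 + s^6 + s + 1.
Roots in Z/3Z: h(0) = 1; h(1) = 1; h(2) = 0 → root.
Linear factors from roots: (s + 1).
Complete factorization: h(s) = (s + 1)·(s^2 + 1)^3.
Factor degrees with multiplicity: 1 + 2 + 2 + 2 = 7.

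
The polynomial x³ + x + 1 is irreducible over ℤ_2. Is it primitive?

Write f(x) = x³ + x + 1.
|GF(2^3)^×| = 2^3 − 1 = 7. Prime factorization: 7 = 7.
f is primitive ⇔ x has order 7 in GF(2)[x]/(f), i.e. x^(7/q) ≠ 1 for each prime q | 7.
x^(1) mod f = x.
None equal 1, so x has full order 7; f is primitive.

Yes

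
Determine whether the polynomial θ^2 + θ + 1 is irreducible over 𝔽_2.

Yes

Write P(θ) = θ^2 + θ + 1.
Check for roots in 𝔽_2: P(0) = 1; P(1) = 1.
No roots. A degree-2 polynomial over a field with no linear factor is irreducible.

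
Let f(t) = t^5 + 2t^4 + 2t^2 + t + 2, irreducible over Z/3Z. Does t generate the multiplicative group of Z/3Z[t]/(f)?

No

|GF(3^5)^×| = 3^5 − 1 = 242. Prime factorization: 242 = 2·11^2.
f is primitive ⇔ t has order 242 in GF(3)[t]/(f), i.e. t^(242/q) ≠ 1 for each prime q | 242.
t^(121) mod f = 1
t^(22) mod f = t^4 + 2t^3 + 2t^2 + t + 1.
Since t^(121) = 1, the order of t divides 121 < 242; not primitive.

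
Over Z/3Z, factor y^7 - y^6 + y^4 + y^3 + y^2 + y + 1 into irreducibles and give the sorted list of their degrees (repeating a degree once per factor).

7

Write h(y) = y^7 - y^6 + y^4 + y^3 + y^2 + y + 1.
Roots in Z/3Z: h(0) = 1; h(1) = 2; h(2) = 2.
Complete factorization: h(y) = (y^7 - y^6 + y^4 + y^3 + y^2 + y + 1).
Factor degrees with multiplicity: 7 = 7.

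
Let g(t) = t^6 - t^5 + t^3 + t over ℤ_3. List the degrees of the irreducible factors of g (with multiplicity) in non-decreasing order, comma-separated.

Roots in ℤ_3: g(0) = 0 → root; g(1) = 2; g(2) = 0 → root.
Linear factors from roots: (t), (t + 1).
Complete factorization: g(t) = (t)·(t + 1)·(t^2 - t - 1)^2.
Factor degrees with multiplicity: 1 + 1 + 2 + 2 = 6.

1, 1, 2, 2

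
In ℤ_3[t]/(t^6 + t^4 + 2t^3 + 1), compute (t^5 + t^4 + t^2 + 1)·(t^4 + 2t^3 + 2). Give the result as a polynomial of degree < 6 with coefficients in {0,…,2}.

Multiply in ℤ_3[t]: (t^5 + t^4 + t^2 + 1)·(t^4 + 2t^3 + 2) = t^9 + 2t^7 + t^6 + t^5 + 2t^3 + 2t^2 + 2.
Reduce using t^6 ≡ 2t^4 + t^3 + 2 (mod t^6 + t^4 + 2t^3 + 1).
Reduced: 2t^4 + 2t^2 + 2t.

2t^4 + 2t^2 + 2t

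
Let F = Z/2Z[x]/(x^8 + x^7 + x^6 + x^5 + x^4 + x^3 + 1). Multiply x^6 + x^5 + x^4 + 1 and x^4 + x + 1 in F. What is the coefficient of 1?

1

Multiply in Z/2Z[x]: (x^6 + x^5 + x^4 + 1)·(x^4 + x + 1) = x^10 + x^9 + x^8 + x^7 + x + 1.
Reduce using x^8 ≡ x^7 + x^6 + x^5 + x^4 + x^3 + 1 (mod x^8 + x^7 + x^6 + x^5 + x^4 + x^3 + 1).
Reduced: x^6 + x^5 + x^2 + x + 1.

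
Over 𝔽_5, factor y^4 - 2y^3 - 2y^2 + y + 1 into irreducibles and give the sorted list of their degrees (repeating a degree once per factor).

1, 3

Write h(y) = y^4 - 2y^3 - 2y^2 + y + 1.
Roots in 𝔽_5: h(0) = 1; h(1) = 4; h(2) = 0 → root; h(3) = 3; h(4) = 1.
Linear factors from roots: (y - 2).
Complete factorization: h(y) = (y - 2)·(y^3 - 2y + 2).
Factor degrees with multiplicity: 1 + 3 = 4.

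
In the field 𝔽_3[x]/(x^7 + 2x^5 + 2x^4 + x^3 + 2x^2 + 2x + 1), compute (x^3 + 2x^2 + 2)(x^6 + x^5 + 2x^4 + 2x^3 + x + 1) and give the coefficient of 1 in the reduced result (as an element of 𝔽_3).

Multiply in 𝔽_3[x]: (x^3 + 2x^2 + 2)·(x^6 + x^5 + 2x^4 + 2x^3 + x + 1) = x^9 + x^7 + 2x^6 + 2x^4 + x^3 + 2x^2 + 2x + 2.
Reduce using x^7 ≡ x^5 + x^4 + 2x^3 + x^2 + x + 2 (mod x^7 + 2x^5 + 2x^4 + x^3 + 2x^2 + 2x + 1).
Reduced: x^5 + 2x^4 + x.

0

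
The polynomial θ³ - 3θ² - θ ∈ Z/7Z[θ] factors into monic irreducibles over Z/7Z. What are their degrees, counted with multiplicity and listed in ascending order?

1, 2

Write g(θ) = θ³ - 3θ² - θ.
Linear factors from roots: (θ).
Complete factorization: g(θ) = (θ)·(θ² - 3θ - 1).
Factor degrees with multiplicity: 1 + 2 = 3.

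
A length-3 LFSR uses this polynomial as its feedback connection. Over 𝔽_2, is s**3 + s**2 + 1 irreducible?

Write h(s) = s**3 + s**2 + 1.
Check for roots in 𝔽_2: h(0) = 1; h(1) = 1.
No roots. A degree-3 polynomial over a field with no linear factor is irreducible.

Yes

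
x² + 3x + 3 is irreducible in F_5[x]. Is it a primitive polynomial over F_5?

Yes

Write f(x) = x² + 3x + 3.
|GF(5^2)^×| = 5^2 − 1 = 24. Prime factorization: 24 = 2^3·3.
f is primitive ⇔ x has order 24 in GF(5)[x]/(f), i.e. x^(24/q) ≠ 1 for each prime q | 24.
x^(12) mod f = 4.
x^(8) mod f = x + 1.
None equal 1, so x has full order 24; f is primitive.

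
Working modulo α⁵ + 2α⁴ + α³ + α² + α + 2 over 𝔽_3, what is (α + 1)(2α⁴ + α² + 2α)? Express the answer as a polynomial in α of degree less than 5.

Multiply in 𝔽_3[α]: (α + 1)·(2α⁴ + α² + 2α) = 2α⁵ + 2α⁴ + α³ + 2α.
Reduce using α⁵ ≡ α⁴ + 2α³ + 2α² + 2α + 1 (mod α⁵ + 2α⁴ + α³ + α² + α + 2).
Reduced: α⁴ + 2α³ + α² + 2.

α^4 + 2α^3 + α^2 + 2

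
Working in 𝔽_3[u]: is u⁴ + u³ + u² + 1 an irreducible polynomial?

Yes

Write g(u) = u⁴ + u³ + u² + 1.
Check for roots in 𝔽_3: g(0) = 1; g(1) = 1; g(2) = 2.
No roots, so no linear factors.
Monic irreducibles of degree 2 over GF(3): u² + 1, u² + u + 2, u² + 2u + 2.
None of them divide g (all give nonzero remainder).
No irreducible factor of degree ≤ 2 exists, so g is irreducible over GF(3).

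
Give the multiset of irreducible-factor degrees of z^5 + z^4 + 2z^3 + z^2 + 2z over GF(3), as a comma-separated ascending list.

1, 1, 3

Write f(z) = z^5 + z^4 + 2z^3 + z^2 + 2z.
Roots in GF(3): f(0) = 0 → root; f(1) = 1; f(2) = 0 → root.
Linear factors from roots: (z), (z + 1).
Complete factorization: f(z) = (z)·(z + 1)·(z^3 + 2z + 2).
Factor degrees with multiplicity: 1 + 1 + 3 = 5.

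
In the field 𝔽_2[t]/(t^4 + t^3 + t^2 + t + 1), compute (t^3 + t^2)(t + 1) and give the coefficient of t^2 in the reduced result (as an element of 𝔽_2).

Multiply in 𝔽_2[t]: (t^3 + t^2)·(t + 1) = t^4 + t^2.
Reduce using t^4 ≡ t^3 + t^2 + t + 1 (mod t^4 + t^3 + t^2 + t + 1).
Reduced: t^3 + t + 1.

0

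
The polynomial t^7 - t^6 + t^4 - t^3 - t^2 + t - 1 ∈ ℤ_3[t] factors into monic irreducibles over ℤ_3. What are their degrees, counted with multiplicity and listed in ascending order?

1, 1, 2, 3

Write h(t) = t^7 - t^6 + t^4 - t^3 - t^2 + t - 1.
Roots in ℤ_3: h(0) = 2; h(1) = 2; h(2) = 0 → root.
Linear factors from roots: (t + 1).
Complete factorization: h(t) = (t + 1)^2·(t^2 + t - 1)·(t^3 - t^2 + t + 1).
Factor degrees with multiplicity: 1 + 1 + 2 + 3 = 7.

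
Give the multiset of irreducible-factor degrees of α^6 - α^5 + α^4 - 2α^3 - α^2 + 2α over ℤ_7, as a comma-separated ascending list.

1, 1, 1, 3

Write h(α) = α^6 - α^5 + α^4 - 2α^3 - α^2 + 2α.
Linear factors from roots: (α), (α - 1), (α + 3).
Complete factorization: h(α) = (α)·(α + 3)·(α - 1)·(α^3 - 3α^2 + 3α - 3).
Factor degrees with multiplicity: 1 + 1 + 1 + 3 = 6.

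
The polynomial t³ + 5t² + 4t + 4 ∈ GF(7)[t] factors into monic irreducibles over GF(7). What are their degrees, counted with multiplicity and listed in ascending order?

1, 2

Write f(t) = t³ + 5t² + 4t + 4.
Linear factors from roots: (t + 6).
Complete factorization: f(t) = (t + 6)·(t² + 6t + 3).
Factor degrees with multiplicity: 1 + 2 = 3.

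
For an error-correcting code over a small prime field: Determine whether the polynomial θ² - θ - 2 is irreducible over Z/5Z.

No

Write f(θ) = θ² - θ - 2.
Check for roots in Z/5Z: f(0) = 3; f(1) = 3; f(2) = 0 → root; f(3) = 4; f(4) = 0 → root.
f(2) = 0, so (θ − 2) divides f(θ); f is reducible.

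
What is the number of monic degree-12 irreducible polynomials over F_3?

44220

The number of monic irreducibles of degree 12 over GF(3) is (1/12)·Σ_{d∣12} μ(12/d) 3^d.
Divisors of 12: 1, 2, 3, 4, 6, 12; μ(12/d) for each: 0, 1, 0, -1, -1, 1.
Σ = 3^2 − 3^4 − 3^6 + 3^12 = 530640.
N = 530640/12 = 44220.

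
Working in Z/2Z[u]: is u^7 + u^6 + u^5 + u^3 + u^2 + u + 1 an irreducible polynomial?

Write h(u) = u^7 + u^6 + u^5 + u^3 + u^2 + u + 1.
Check for roots in Z/2Z: h(0) = 1; h(1) = 1.
No roots, so no linear factors.
Monic irreducibles of degree 2 over GF(2): u^2 + u + 1.
None of them divide h (all give nonzero remainder).
Monic irreducibles of degree 3 over GF(2): u^3 + u + 1, u^3 + u^2 + 1.
None of them divide h (all give nonzero remainder).
No irreducible factor of degree ≤ 3 exists, so h is irreducible over GF(2).

Yes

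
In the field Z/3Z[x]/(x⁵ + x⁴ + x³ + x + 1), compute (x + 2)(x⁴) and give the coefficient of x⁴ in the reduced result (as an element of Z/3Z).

1

Multiply in Z/3Z[x]: (x + 2)·(x⁴) = x⁵ + 2x⁴.
Reduce using x⁵ ≡ 2x⁴ + 2x³ + 2x + 2 (mod x⁵ + x⁴ + x³ + x + 1).
Reduced: x⁴ + 2x³ + 2x + 2.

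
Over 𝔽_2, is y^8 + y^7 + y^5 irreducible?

Write h(y) = y^8 + y^7 + y^5.
Check for roots in 𝔽_2: h(0) = 0 → root; h(1) = 1.
h(0) = 0, so (y) divides h(y); h is reducible.

No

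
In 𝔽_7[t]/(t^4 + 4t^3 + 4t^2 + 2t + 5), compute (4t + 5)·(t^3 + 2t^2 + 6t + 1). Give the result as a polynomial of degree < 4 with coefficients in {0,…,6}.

4t^3 + 4t^2 + 5t + 6

Multiply in 𝔽_7[t]: (4t + 5)·(t^3 + 2t^2 + 6t + 1) = 4t^4 + 6t^3 + 6t^2 + 6t + 5.
Reduce using t^4 ≡ 3t^3 + 3t^2 + 5t + 2 (mod t^4 + 4t^3 + 4t^2 + 2t + 5).
Reduced: 4t^3 + 4t^2 + 5t + 6.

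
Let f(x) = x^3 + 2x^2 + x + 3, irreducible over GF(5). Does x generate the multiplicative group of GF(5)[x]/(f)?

Yes

|GF(5^3)^×| = 5^3 − 1 = 124. Prime factorization: 124 = 2^2·31.
f is primitive ⇔ x has order 124 in GF(5)[x]/(f), i.e. x^(124/q) ≠ 1 for each prime q | 124.
x^(62) mod f = 4.
x^(4) mod f = 3x^2 + 4x + 1.
None equal 1, so x has full order 124; f is primitive.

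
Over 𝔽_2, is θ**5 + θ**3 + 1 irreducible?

Yes

Write P(θ) = θ**5 + θ**3 + 1.
Check for roots in 𝔽_2: P(0) = 1; P(1) = 1.
No roots, so no linear factors.
Monic irreducibles of degree 2 over GF(2): θ**2 + θ + 1.
None of them divide P (all give nonzero remainder).
No irreducible factor of degree ≤ 2 exists, so P is irreducible over GF(2).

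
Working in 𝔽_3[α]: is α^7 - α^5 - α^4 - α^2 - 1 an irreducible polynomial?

Write h(α) = α^7 - α^5 - α^4 - α^2 - 1.
Check for roots in 𝔽_3: h(0) = 2; h(1) = 0 → root; h(2) = 0 → root.
h(1) = 0, so (α − 1) divides h(α); h is reducible.

No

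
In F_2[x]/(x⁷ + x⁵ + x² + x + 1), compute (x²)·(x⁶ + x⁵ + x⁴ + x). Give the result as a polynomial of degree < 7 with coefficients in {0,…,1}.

x^5 + 1

Multiply in F_2[x]: (x²)·(x⁶ + x⁵ + x⁴ + x) = x⁸ + x⁷ + x⁶ + x³.
Reduce using x⁷ ≡ x⁵ + x² + x + 1 (mod x⁷ + x⁵ + x² + x + 1).
Reduced: x⁵ + 1.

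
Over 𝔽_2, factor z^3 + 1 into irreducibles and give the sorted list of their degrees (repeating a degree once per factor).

Write f(z) = z^3 + 1.
Roots in 𝔽_2: f(0) = 1; f(1) = 0 → root.
Linear factors from roots: (z + 1).
Complete factorization: f(z) = (z + 1)·(z^2 + z + 1).
Factor degrees with multiplicity: 1 + 2 = 3.

1, 2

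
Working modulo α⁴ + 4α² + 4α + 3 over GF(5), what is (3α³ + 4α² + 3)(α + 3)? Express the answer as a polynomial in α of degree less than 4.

Multiply in GF(5)[α]: (3α³ + 4α² + 3)·(α + 3) = 3α⁴ + 3α³ + 2α² + 3α + 4.
Reduce using α⁴ ≡ α² + α + 2 (mod α⁴ + 4α² + 4α + 3).
Reduced: 3α³ + α.

3α^3 + α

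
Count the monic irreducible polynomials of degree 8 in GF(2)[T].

Gauss's count: N_{2}(8) = (1/8) Σ_{d|8} μ(8/d)·2^d.
Divisors of 8: 1, 2, 4, 8; μ(8/d) for each: 0, 0, -1, 1.
Σ = − 2^4 + 2^8 = 240.
N = 240/8 = 30.

30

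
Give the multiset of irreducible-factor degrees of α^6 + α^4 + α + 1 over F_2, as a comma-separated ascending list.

1, 2, 3

Write g(α) = α^6 + α^4 + α + 1.
Roots in F_2: g(0) = 1; g(1) = 0 → root.
Linear factors from roots: (α + 1).
Complete factorization: g(α) = (α + 1)·(α^2 + α + 1)·(α^3 + α + 1).
Factor degrees with multiplicity: 1 + 2 + 3 = 6.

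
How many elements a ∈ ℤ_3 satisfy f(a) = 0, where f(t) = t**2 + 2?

Evaluate at each of the 3 elements of ℤ_3:
f(0) = 2; f(1) = 0 → root; f(2) = 0 → root.
Roots: {1, 2}.

2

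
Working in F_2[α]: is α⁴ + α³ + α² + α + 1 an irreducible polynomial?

Write f(α) = α⁴ + α³ + α² + α + 1.
Check for roots in F_2: f(0) = 1; f(1) = 1.
No roots, so no linear factors.
Monic irreducibles of degree 2 over GF(2): α² + α + 1.
None of them divide f (all give nonzero remainder).
No irreducible factor of degree ≤ 2 exists, so f is irreducible over GF(2).

Yes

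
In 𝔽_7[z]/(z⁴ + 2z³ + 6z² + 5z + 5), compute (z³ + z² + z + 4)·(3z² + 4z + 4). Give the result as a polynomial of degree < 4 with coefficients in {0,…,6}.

5z^3 + 6z^2 + 4

Multiply in 𝔽_7[z]: (z³ + z² + z + 4)·(3z² + 4z + 4) = 3z⁵ + 4z³ + 6z² + 6z + 2.
Reduce using z⁴ ≡ 5z³ + z² + 2z + 2 (mod z⁴ + 2z³ + 6z² + 5z + 5).
Reduced: 5z³ + 6z² + 4.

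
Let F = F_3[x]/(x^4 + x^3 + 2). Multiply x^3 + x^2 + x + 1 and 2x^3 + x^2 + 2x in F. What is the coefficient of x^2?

Multiply in F_3[x]: (x^3 + x^2 + x + 1)·(2x^3 + x^2 + 2x) = 2x^6 + 2x^4 + 2x^3 + 2x.
Reduce using x^4 ≡ 2x^3 + 1 (mod x^4 + x^3 + 2).
Reduced: x^3 + 2x^2 + 1.

2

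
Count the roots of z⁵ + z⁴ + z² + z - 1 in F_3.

1

Write h(z) = z⁵ + z⁴ + z² + z - 1.
Evaluate at each of the 3 elements of F_3:
h(0) = 2; h(1) = 0 → root; h(2) = 2.
Roots: {1}.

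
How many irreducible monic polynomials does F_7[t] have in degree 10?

28245840

x^(7^10) − x is the product of all monic irreducibles of degree dividing 10; Möbius inversion gives N = (1/10) Σ μ(10/d)·7^d.
Divisors of 10: 1, 2, 5, 10; μ(10/d) for each: 1, -1, -1, 1.
Σ = 7^1 − 7^2 − 7^5 + 7^10 = 282458400.
N = 282458400/10 = 28245840.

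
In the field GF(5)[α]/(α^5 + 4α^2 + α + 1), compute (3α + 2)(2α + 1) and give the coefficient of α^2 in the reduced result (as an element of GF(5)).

1

Multiply in GF(5)[α]: (3α + 2)·(2α + 1) = α^2 + 2α + 2.
Reduced: α^2 + 2α + 2.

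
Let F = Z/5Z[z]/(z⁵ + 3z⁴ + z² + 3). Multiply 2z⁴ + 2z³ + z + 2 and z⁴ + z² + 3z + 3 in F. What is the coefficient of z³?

2

Multiply in Z/5Z[z]: (2z⁴ + 2z³ + z + 2)·(z⁴ + z² + 3z + 3) = 2z⁸ + 2z⁷ + 2z⁶ + 4z⁵ + 4z⁴ + 2z³ + 4z + 1.
Reduce using z⁵ ≡ 2z⁴ + 4z² + 2 (mod z⁵ + 3z⁴ + z² + 3).
Reduced: 3z⁴ + 2z³ + 2z² + 2z + 1.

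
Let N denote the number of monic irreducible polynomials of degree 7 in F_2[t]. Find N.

By the necklace-counting formula, N_2(7) = (1/7) Σ_{d|7} μ(7/d)·2^d.
Divisors of 7: 1, 7; μ(7/d) for each: -1, 1.
Σ = − 2^1 + 2^7 = 126.
N = 126/7 = 18.

18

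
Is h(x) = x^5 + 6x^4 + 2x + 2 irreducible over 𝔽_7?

Yes

Check for roots in 𝔽_7: h(0) = 2; h(1) = 4; h(2) = 1; h(3) = 2; h(4) = 1; h(5) = 6; h(6) = 5.
No roots, so no linear factors.
Degree-2 irreducible divisors: test the 21 monic irreducibles of degree 2 over GF(7).
None of them divide h (all give nonzero remainder).
No irreducible factor of degree ≤ 2 exists, so h is irreducible over GF(7).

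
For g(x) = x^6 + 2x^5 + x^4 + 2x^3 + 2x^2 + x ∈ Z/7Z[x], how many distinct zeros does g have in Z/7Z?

Evaluate at each of the 7 elements of Z/7Z:
g(0) = 0 → root; g(1) = 2; g(2) = 2; g(3) = 6; g(4) = 5; g(5) = 6; g(6) = 6.
Roots: {0}.

1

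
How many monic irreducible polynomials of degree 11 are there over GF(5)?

Gauss's count: N_{5}(11) = (1/11) Σ_{d|11} μ(11/d)·5^d.
Divisors of 11: 1, 11; μ(11/d) for each: -1, 1.
Σ = − 5^1 + 5^11 = 48828120.
N = 48828120/11 = 4438920.

4438920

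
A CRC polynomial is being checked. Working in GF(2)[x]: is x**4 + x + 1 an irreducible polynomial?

Write m(x) = x**4 + x + 1.
Check for roots in GF(2): m(0) = 1; m(1) = 1.
No roots, so no linear factors.
Monic irreducibles of degree 2 over GF(2): x**2 + x + 1.
None of them divide m (all give nonzero remainder).
No irreducible factor of degree ≤ 2 exists, so m is irreducible over GF(2).

Yes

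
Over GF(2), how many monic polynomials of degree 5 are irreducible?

x^(2^5) − x is the product of all monic irreducibles of degree dividing 5; Möbius inversion gives N = (1/5) Σ μ(5/d)·2^d.
Divisors of 5: 1, 5; μ(5/d) for each: -1, 1.
Σ = − 2^1 + 2^5 = 30.
N = 30/5 = 6.

6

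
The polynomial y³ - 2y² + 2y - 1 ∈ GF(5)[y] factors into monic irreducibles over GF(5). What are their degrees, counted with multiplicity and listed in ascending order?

Write g(y) = y³ - 2y² + 2y - 1.
Roots in GF(5): g(0) = 4; g(1) = 0 → root; g(2) = 3; g(3) = 4; g(4) = 4.
Linear factors from roots: (y - 1).
Complete factorization: g(y) = (y - 1)·(y² - y + 1).
Factor degrees with multiplicity: 1 + 2 = 3.

1, 2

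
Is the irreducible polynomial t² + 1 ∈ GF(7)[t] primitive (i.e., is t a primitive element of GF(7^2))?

No

Write f(t) = t² + 1.
|GF(7^2)^×| = 7^2 − 1 = 48. Prime factorization: 48 = 2^4·3.
f is primitive ⇔ t has order 48 in GF(7)[t]/(f), i.e. t^(48/q) ≠ 1 for each prime q | 48.
t^(24) mod f = 1
t^(16) mod f = 1
Since t^(24) = 1, the order of t divides 24 < 48; not primitive.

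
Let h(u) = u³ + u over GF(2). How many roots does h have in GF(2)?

Evaluate at each of the 2 elements of GF(2):
h(0) = 0 → root; h(1) = 0 → root.
Roots: {0, 1}.

2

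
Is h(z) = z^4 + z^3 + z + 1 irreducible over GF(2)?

No

Check for roots in GF(2): h(0) = 1; h(1) = 0 → root.
h(1) = 0, so (z − 1) divides h(z); h is reducible.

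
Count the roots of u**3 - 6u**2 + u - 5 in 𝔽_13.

3

Write g(u) = u**3 - 6u**2 + u - 5.
Evaluate at each of the 13 elements of 𝔽_13:
g(0) = 8; g(1) = 4; g(2) = 7; g(3) = 10; g(4) = 6; g(5) = 1; g(6) = 1; g(7) = 12; g(8) = 1; g(9) = 0 → root; g(10) = 2; g(11) = 0 → root; g(12) = 0 → root.
Roots: {9, 11, 12}.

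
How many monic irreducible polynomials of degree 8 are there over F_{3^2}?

The number of monic irreducibles of degree 8 over GF(9) is (1/8)·Σ_{d∣8} μ(8/d) 9^d.
Divisors of 8: 1, 2, 4, 8; μ(8/d) for each: 0, 0, -1, 1.
Σ = − 9^4 + 9^8 = 43040160.
N = 43040160/8 = 5380020.

5380020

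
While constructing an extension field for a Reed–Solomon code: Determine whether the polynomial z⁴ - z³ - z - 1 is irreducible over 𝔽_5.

No

Write h(z) = z⁴ - z³ - z - 1.
Check for roots in 𝔽_5: h(0) = 4; h(1) = 3; h(2) = 0 → root; h(3) = 0 → root; h(4) = 2.
h(2) = 0, so (z − 2) divides h(z); h is reducible.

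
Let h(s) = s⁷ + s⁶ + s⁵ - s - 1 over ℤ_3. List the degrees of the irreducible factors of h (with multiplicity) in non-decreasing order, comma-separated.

7

Roots in ℤ_3: h(0) = 2; h(1) = 1; h(2) = 2.
Complete factorization: h(s) = (s⁷ + s⁶ + s⁵ - s - 1).
Factor degrees with multiplicity: 7 = 7.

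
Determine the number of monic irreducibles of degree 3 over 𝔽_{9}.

The number of monic irreducibles of degree 3 over GF(9) is (1/3)·Σ_{d∣3} μ(3/d) 9^d.
Divisors of 3: 1, 3; μ(3/d) for each: -1, 1.
Σ = − 9^1 + 9^3 = 720.
N = 720/3 = 240.

240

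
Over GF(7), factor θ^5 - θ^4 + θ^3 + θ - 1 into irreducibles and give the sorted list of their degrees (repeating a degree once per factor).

Write h(θ) = θ^5 - θ^4 + θ^3 + θ - 1.
Complete factorization: h(θ) = (θ^5 - θ^4 + θ^3 + θ - 1).
Factor degrees with multiplicity: 5 = 5.

5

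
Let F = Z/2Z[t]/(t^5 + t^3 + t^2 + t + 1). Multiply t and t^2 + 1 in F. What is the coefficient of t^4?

0

Multiply in Z/2Z[t]: (t)·(t^2 + 1) = t^3 + t.
Reduced: t^3 + t.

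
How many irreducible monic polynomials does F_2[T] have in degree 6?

x^(2^6) − x is the product of all monic irreducibles of degree dividing 6; Möbius inversion gives N = (1/6) Σ μ(6/d)·2^d.
Divisors of 6: 1, 2, 3, 6; μ(6/d) for each: 1, -1, -1, 1.
Σ = 2^1 − 2^2 − 2^3 + 2^6 = 54.
N = 54/6 = 9.

9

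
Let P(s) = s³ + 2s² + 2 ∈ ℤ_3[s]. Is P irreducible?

No

Check for roots in ℤ_3: P(0) = 2; P(1) = 2; P(2) = 0 → root.
P(2) = 0, so (s − 2) divides P(s); P is reducible.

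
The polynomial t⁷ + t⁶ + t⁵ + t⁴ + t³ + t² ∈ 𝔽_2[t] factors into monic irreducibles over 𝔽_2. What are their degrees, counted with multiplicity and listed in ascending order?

1, 1, 1, 2, 2

Write g(t) = t⁷ + t⁶ + t⁵ + t⁴ + t³ + t².
Roots in 𝔽_2: g(0) = 0 → root; g(1) = 0 → root.
Linear factors from roots: (t), (t + 1).
Complete factorization: g(t) = (t + 1)·(t)^2·(t² + t + 1)^2.
Factor degrees with multiplicity: 1 + 1 + 1 + 2 + 2 = 7.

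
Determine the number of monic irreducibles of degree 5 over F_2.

By the necklace-counting formula, N_2(5) = (1/5) Σ_{d|5} μ(5/d)·2^d.
Divisors of 5: 1, 5; μ(5/d) for each: -1, 1.
Σ = − 2^1 + 2^5 = 30.
N = 30/5 = 6.

6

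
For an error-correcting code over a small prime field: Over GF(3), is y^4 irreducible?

Write h(y) = y^4.
Check for roots in GF(3): h(0) = 0 → root; h(1) = 1; h(2) = 1.
h(0) = 0, so (y) divides h(y); h is reducible.

No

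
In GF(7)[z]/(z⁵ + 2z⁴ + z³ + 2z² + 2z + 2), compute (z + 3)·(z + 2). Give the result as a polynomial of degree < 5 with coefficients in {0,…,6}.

Multiply in GF(7)[z]: (z + 3)·(z + 2) = z² + 5z + 6.
Reduced: z² + 5z + 6.

z^2 + 5z + 6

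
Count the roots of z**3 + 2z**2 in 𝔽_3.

2

Write P(z) = z**3 + 2z**2.
Evaluate at each of the 3 elements of 𝔽_3:
P(0) = 0 → root; P(1) = 0 → root; P(2) = 1.
Roots: {0, 1}.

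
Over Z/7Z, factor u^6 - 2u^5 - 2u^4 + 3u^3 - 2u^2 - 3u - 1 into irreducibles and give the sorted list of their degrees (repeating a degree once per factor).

3, 3

Write h(u) = u^6 - 2u^5 - 2u^4 + 3u^3 - 2u^2 - 3u - 1.
Complete factorization: h(u) = (u^3 + u^2 - u + 3)·(u^3 - 3u^2 + 2u + 2).
Factor degrees with multiplicity: 3 + 3 = 6.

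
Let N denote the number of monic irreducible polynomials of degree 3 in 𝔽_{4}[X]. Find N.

x^(4^3) − x is the product of all monic irreducibles of degree dividing 3; Möbius inversion gives N = (1/3) Σ μ(3/d)·4^d.
Divisors of 3: 1, 3; μ(3/d) for each: -1, 1.
Σ = − 4^1 + 4^3 = 60.
N = 60/3 = 20.

20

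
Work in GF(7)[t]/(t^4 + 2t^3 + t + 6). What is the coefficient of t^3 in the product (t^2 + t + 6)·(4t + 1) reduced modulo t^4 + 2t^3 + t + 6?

4

Multiply in GF(7)[t]: (t^2 + t + 6)·(4t + 1) = 4t^3 + 5t^2 + 4t + 6.
Reduced: 4t^3 + 5t^2 + 4t + 6.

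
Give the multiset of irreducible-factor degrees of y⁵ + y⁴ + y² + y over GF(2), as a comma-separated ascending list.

1, 1, 1, 2

Write h(y) = y⁵ + y⁴ + y² + y.
Roots in GF(2): h(0) = 0 → root; h(1) = 0 → root.
Linear factors from roots: (y), (y + 1).
Complete factorization: h(y) = (y)·(y + 1)^2·(y² + y + 1).
Factor degrees with multiplicity: 1 + 1 + 1 + 2 = 5.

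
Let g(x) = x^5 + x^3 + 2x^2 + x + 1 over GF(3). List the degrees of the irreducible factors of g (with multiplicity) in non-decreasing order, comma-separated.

1, 1, 3

Roots in GF(3): g(0) = 1; g(1) = 0 → root; g(2) = 0 → root.
Linear factors from roots: (x + 2), (x + 1).
Complete factorization: g(x) = (x + 1)·(x + 2)·(x^3 + 2x + 2).
Factor degrees with multiplicity: 1 + 1 + 3 = 5.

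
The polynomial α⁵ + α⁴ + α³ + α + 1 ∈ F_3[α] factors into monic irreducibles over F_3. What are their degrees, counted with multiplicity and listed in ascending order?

Write f(α) = α⁵ + α⁴ + α³ + α + 1.
Roots in F_3: f(0) = 1; f(1) = 2; f(2) = 2.
Complete factorization: f(α) = (α⁵ + α⁴ + α³ + α + 1).
Factor degrees with multiplicity: 5 = 5.

5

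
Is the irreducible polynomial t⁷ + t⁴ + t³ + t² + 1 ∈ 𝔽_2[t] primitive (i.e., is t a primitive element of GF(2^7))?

Write f(t) = t⁷ + t⁴ + t³ + t² + 1.
|GF(2^7)^×| = 2^7 − 1 = 127. Prime factorization: 127 = 127.
f is primitive ⇔ t has order 127 in GF(2)[t]/(f), i.e. t^(127/q) ≠ 1 for each prime q | 127.
t^(1) mod f = t.
None equal 1, so t has full order 127; f is primitive.

Yes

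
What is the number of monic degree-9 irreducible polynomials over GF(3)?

x^(3^9) − x is the product of all monic irreducibles of degree dividing 9; Möbius inversion gives N = (1/9) Σ μ(9/d)·3^d.
Divisors of 9: 1, 3, 9; μ(9/d) for each: 0, -1, 1.
Σ = − 3^3 + 3^9 = 19656.
N = 19656/9 = 2184.

2184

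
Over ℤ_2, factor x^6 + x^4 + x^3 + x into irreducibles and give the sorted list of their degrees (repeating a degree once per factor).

Write f(x) = x^6 + x^4 + x^3 + x.
Roots in ℤ_2: f(0) = 0 → root; f(1) = 0 → root.
Linear factors from roots: (x), (x + 1).
Complete factorization: f(x) = (x)·(x + 1)^3·(x^2 + x + 1).
Factor degrees with multiplicity: 1 + 1 + 1 + 1 + 2 = 6.

1, 1, 1, 1, 2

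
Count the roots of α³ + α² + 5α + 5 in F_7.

3

Write g(α) = α³ + α² + 5α + 5.
Evaluate at each of the 7 elements of F_7:
g(0) = 5; g(1) = 5; g(2) = 6; g(3) = 0 → root; g(4) = 0 → root; g(5) = 5; g(6) = 0 → root.
Roots: {3, 4, 6}.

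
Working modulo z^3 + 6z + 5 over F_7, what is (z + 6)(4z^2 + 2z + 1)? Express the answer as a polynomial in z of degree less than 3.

Multiply in F_7[z]: (z + 6)·(4z^2 + 2z + 1) = 4z^3 + 5z^2 + 6z + 6.
Reduce using z^3 ≡ z + 2 (mod z^3 + 6z + 5).
Reduced: 5z^2 + 3z.

5z^2 + 3z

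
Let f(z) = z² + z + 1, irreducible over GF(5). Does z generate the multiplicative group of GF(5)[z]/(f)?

No

|GF(5^2)^×| = 5^2 − 1 = 24. Prime factorization: 24 = 2^3·3.
f is primitive ⇔ z has order 24 in GF(5)[z]/(f), i.e. z^(24/q) ≠ 1 for each prime q | 24.
z^(12) mod f = 1
z^(8) mod f = 4z + 4.
Since z^(12) = 1, the order of z divides 12 < 24; not primitive.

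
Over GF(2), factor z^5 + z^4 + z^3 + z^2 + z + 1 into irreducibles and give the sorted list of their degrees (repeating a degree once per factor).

Write g(z) = z^5 + z^4 + z^3 + z^2 + z + 1.
Roots in GF(2): g(0) = 1; g(1) = 0 → root.
Linear factors from roots: (z + 1).
Complete factorization: g(z) = (z + 1)·(z^2 + z + 1)^2.
Factor degrees with multiplicity: 1 + 2 + 2 = 5.

1, 2, 2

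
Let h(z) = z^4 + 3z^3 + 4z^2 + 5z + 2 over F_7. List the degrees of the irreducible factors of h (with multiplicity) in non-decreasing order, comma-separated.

1, 1, 2

Linear factors from roots: (z + 2).
Complete factorization: h(z) = (z + 2)^2·(z^2 + 6z + 4).
Factor degrees with multiplicity: 1 + 1 + 2 = 4.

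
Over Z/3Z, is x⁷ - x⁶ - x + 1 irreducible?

Write P(x) = x⁷ - x⁶ - x + 1.
Check for roots in Z/3Z: P(0) = 1; P(1) = 0 → root; P(2) = 0 → root.
P(1) = 0, so (x − 1) divides P(x); P is reducible.

No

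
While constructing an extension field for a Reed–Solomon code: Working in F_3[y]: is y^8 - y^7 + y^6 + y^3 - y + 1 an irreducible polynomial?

Write f(y) = y^8 - y^7 + y^6 + y^3 - y + 1.
Check for roots in F_3: f(0) = 1; f(1) = 2; f(2) = 1.
No roots, so no linear factors.
Monic irreducibles of degree 2 over GF(3): y^2 + 1, y^2 + y - 1, y^2 - y - 1.
None of them divide f (all give nonzero remainder).
Degree-3 irreducible divisors: test the 8 monic irreducibles of degree 3 over GF(3).
None of them divide f (all give nonzero remainder).
Degree-4 irreducible divisors: test the 18 monic irreducibles of degree 4 over GF(3).
None of them divide f (all give nonzero remainder).
No irreducible factor of degree ≤ 4 exists, so f is irreducible over GF(3).

Yes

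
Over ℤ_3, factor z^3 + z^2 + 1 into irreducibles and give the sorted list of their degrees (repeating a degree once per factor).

1, 2

Write g(z) = z^3 + z^2 + 1.
Roots in ℤ_3: g(0) = 1; g(1) = 0 → root; g(2) = 1.
Linear factors from roots: (z + 2).
Complete factorization: g(z) = (z + 2)·(z^2 + 2z + 2).
Factor degrees with multiplicity: 1 + 2 = 3.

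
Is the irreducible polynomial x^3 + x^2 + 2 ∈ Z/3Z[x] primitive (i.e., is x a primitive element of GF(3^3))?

No

Write f(x) = x^3 + x^2 + 2.
|GF(3^3)^×| = 3^3 − 1 = 26. Prime factorization: 26 = 2·13.
f is primitive ⇔ x has order 26 in GF(3)[x]/(f), i.e. x^(26/q) ≠ 1 for each prime q | 26.
x^(13) mod f = 1
x^(2) mod f = x^2.
Since x^(13) = 1, the order of x divides 13 < 26; not primitive.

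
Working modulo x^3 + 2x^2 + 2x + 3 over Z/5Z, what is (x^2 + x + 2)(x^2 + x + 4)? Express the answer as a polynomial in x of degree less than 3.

Multiply in Z/5Z[x]: (x^2 + x + 2)·(x^2 + x + 4) = x^4 + 2x^3 + 2x^2 + x + 3.
Reduce using x^3 ≡ 3x^2 + 3x + 2 (mod x^3 + 2x^2 + 2x + 3).
Reduced: 3x + 3.

3x + 3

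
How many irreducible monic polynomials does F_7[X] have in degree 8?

720300

The number of monic irreducibles of degree 8 over GF(7) is (1/8)·Σ_{d∣8} μ(8/d) 7^d.
Divisors of 8: 1, 2, 4, 8; μ(8/d) for each: 0, 0, -1, 1.
Σ = − 7^4 + 7^8 = 5762400.
N = 5762400/8 = 720300.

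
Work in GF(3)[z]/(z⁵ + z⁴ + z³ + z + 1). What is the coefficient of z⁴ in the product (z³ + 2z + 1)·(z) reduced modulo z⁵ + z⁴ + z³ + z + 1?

1

Multiply in GF(3)[z]: (z³ + 2z + 1)·(z) = z⁴ + 2z² + z.
Reduced: z⁴ + 2z² + z.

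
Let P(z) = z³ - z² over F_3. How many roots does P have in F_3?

2

Evaluate at each of the 3 elements of F_3:
P(0) = 0 → root; P(1) = 0 → root; P(2) = 1.
Roots: {0, 1}.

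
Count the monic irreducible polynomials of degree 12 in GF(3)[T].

44220

The number of monic irreducibles of degree 12 over GF(3) is (1/12)·Σ_{d∣12} μ(12/d) 3^d.
Divisors of 12: 1, 2, 3, 4, 6, 12; μ(12/d) for each: 0, 1, 0, -1, -1, 1.
Σ = 3^2 − 3^4 − 3^6 + 3^12 = 530640.
N = 530640/12 = 44220.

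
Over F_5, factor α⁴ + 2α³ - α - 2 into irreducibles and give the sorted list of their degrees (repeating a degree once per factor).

1, 1, 2

Write g(α) = α⁴ + 2α³ - α - 2.
Roots in F_5: g(0) = 3; g(1) = 0 → root; g(2) = 3; g(3) = 0 → root; g(4) = 3.
Linear factors from roots: (α - 1), (α + 2).
Complete factorization: g(α) = (α + 2)·(α - 1)·(α² + α + 1).
Factor degrees with multiplicity: 1 + 1 + 2 = 4.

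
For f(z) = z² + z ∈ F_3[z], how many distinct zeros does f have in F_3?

2

Evaluate at each of the 3 elements of F_3:
f(0) = 0 → root; f(1) = 2; f(2) = 0 → root.
Roots: {0, 2}.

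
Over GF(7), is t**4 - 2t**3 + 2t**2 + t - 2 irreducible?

No

Write h(t) = t**4 - 2t**3 + 2t**2 + t - 2.
Check for roots in GF(7): h(0) = 5; h(1) = 0 → root; h(2) = 1; h(3) = 4; h(4) = 1; h(5) = 1; h(6) = 2.
h(1) = 0, so (t − 1) divides h(t); h is reducible.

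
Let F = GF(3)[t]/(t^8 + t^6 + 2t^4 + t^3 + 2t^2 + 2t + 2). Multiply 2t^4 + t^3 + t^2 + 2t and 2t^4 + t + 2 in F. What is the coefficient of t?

Multiply in GF(3)[t]: (2t^4 + t^3 + t^2 + 2t)·(2t^4 + t + 2) = t^8 + 2t^7 + 2t^6 + 2t^4 + t^2 + t.
Reduce using t^8 ≡ 2t^6 + t^4 + 2t^3 + t^2 + t + 1 (mod t^8 + t^6 + 2t^4 + t^3 + 2t^2 + 2t + 2).
Reduced: 2t^7 + t^6 + 2t^3 + 2t^2 + 2t + 1.

2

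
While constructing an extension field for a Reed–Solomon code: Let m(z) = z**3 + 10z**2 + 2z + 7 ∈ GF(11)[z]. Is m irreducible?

Check each element of GF(11) for a root: m(0)=7, m(1)=9, m(2)=4, m(3)=9, m(4)=8, m(5)=7, m(6)=1, m(7)=7, m(8)=9, m(9)=2, m(10)=3.
No roots. A degree-3 polynomial over a field with no linear factor is irreducible.

Yes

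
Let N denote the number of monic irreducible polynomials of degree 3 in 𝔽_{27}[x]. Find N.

6552

The number of monic irreducibles of degree 3 over GF(27) is (1/3)·Σ_{d∣3} μ(3/d) 27^d.
Divisors of 3: 1, 3; μ(3/d) for each: -1, 1.
Σ = − 27^1 + 27^3 = 19656.
N = 19656/3 = 6552.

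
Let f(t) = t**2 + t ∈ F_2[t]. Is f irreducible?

Check for roots in F_2: f(0) = 0 → root; f(1) = 0 → root.
f(0) = 0, so (t) divides f(t); f is reducible.

No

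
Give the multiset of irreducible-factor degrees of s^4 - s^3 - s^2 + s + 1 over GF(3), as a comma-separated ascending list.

Write g(s) = s^4 - s^3 - s^2 + s + 1.
Roots in GF(3): g(0) = 1; g(1) = 1; g(2) = 1.
Complete factorization: g(s) = (s^2 + s - 1)^2.
Factor degrees with multiplicity: 2 + 2 = 4.

2, 2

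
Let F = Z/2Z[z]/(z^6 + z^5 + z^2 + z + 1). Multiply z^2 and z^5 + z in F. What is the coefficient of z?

0

Multiply in Z/2Z[z]: (z^2)·(z^5 + z) = z^7 + z^3.
Reduce using z^6 ≡ z^5 + z^2 + z + 1 (mod z^6 + z^5 + z^2 + z + 1).
Reduced: z^5 + 1.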